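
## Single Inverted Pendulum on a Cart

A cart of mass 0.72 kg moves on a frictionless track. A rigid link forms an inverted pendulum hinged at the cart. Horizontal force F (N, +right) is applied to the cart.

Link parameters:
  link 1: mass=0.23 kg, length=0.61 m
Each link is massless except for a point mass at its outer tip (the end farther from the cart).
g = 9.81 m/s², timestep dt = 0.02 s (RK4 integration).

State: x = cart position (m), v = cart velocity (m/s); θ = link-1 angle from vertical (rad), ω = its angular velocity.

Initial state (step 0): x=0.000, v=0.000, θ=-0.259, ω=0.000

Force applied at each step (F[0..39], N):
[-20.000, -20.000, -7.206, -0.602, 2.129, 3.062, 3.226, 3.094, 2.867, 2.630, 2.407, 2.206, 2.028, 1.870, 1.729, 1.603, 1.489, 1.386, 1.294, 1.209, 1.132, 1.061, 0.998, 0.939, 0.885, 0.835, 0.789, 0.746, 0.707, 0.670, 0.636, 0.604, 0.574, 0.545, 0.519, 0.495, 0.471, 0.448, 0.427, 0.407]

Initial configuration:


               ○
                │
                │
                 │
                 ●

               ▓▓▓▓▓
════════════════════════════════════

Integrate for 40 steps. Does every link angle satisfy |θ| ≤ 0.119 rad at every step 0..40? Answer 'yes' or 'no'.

Answer: no

Derivation:
apply F[0]=-20.000 → step 1: x=-0.005, v=-0.529, θ=-0.251, ω=0.758
apply F[1]=-20.000 → step 2: x=-0.021, v=-1.062, θ=-0.229, ω=1.529
apply F[2]=-7.206 → step 3: x=-0.044, v=-1.249, θ=-0.196, ω=1.760
apply F[3]=-0.602 → step 4: x=-0.069, v=-1.257, θ=-0.161, ω=1.716
apply F[4]=+2.129 → step 5: x=-0.094, v=-1.191, θ=-0.128, ω=1.562
apply F[5]=+3.062 → step 6: x=-0.117, v=-1.100, θ=-0.099, ω=1.378
apply F[6]=+3.226 → step 7: x=-0.138, v=-1.006, θ=-0.073, ω=1.197
apply F[7]=+3.094 → step 8: x=-0.157, v=-0.916, θ=-0.051, ω=1.031
apply F[8]=+2.867 → step 9: x=-0.174, v=-0.834, θ=-0.032, ω=0.883
apply F[9]=+2.630 → step 10: x=-0.190, v=-0.760, θ=-0.015, ω=0.754
apply F[10]=+2.407 → step 11: x=-0.205, v=-0.692, θ=-0.001, ω=0.641
apply F[11]=+2.206 → step 12: x=-0.218, v=-0.631, θ=0.010, ω=0.542
apply F[12]=+2.028 → step 13: x=-0.230, v=-0.576, θ=0.020, ω=0.456
apply F[13]=+1.870 → step 14: x=-0.241, v=-0.526, θ=0.029, ω=0.382
apply F[14]=+1.729 → step 15: x=-0.251, v=-0.480, θ=0.036, ω=0.317
apply F[15]=+1.603 → step 16: x=-0.260, v=-0.438, θ=0.042, ω=0.260
apply F[16]=+1.489 → step 17: x=-0.269, v=-0.399, θ=0.046, ω=0.211
apply F[17]=+1.386 → step 18: x=-0.276, v=-0.363, θ=0.050, ω=0.169
apply F[18]=+1.294 → step 19: x=-0.283, v=-0.331, θ=0.053, ω=0.132
apply F[19]=+1.209 → step 20: x=-0.290, v=-0.301, θ=0.055, ω=0.100
apply F[20]=+1.132 → step 21: x=-0.295, v=-0.273, θ=0.057, ω=0.072
apply F[21]=+1.061 → step 22: x=-0.301, v=-0.247, θ=0.058, ω=0.048
apply F[22]=+0.998 → step 23: x=-0.305, v=-0.223, θ=0.059, ω=0.028
apply F[23]=+0.939 → step 24: x=-0.310, v=-0.200, θ=0.059, ω=0.010
apply F[24]=+0.885 → step 25: x=-0.313, v=-0.180, θ=0.059, ω=-0.005
apply F[25]=+0.835 → step 26: x=-0.317, v=-0.160, θ=0.059, ω=-0.017
apply F[26]=+0.789 → step 27: x=-0.320, v=-0.142, θ=0.059, ω=-0.028
apply F[27]=+0.746 → step 28: x=-0.322, v=-0.125, θ=0.058, ω=-0.037
apply F[28]=+0.707 → step 29: x=-0.325, v=-0.109, θ=0.057, ω=-0.045
apply F[29]=+0.670 → step 30: x=-0.327, v=-0.094, θ=0.056, ω=-0.051
apply F[30]=+0.636 → step 31: x=-0.329, v=-0.080, θ=0.055, ω=-0.057
apply F[31]=+0.604 → step 32: x=-0.330, v=-0.066, θ=0.054, ω=-0.061
apply F[32]=+0.574 → step 33: x=-0.331, v=-0.054, θ=0.053, ω=-0.064
apply F[33]=+0.545 → step 34: x=-0.332, v=-0.042, θ=0.052, ω=-0.067
apply F[34]=+0.519 → step 35: x=-0.333, v=-0.031, θ=0.050, ω=-0.069
apply F[35]=+0.495 → step 36: x=-0.333, v=-0.020, θ=0.049, ω=-0.070
apply F[36]=+0.471 → step 37: x=-0.334, v=-0.010, θ=0.047, ω=-0.071
apply F[37]=+0.448 → step 38: x=-0.334, v=-0.000, θ=0.046, ω=-0.072
apply F[38]=+0.427 → step 39: x=-0.334, v=0.009, θ=0.044, ω=-0.072
apply F[39]=+0.407 → step 40: x=-0.333, v=0.017, θ=0.043, ω=-0.072
Max |angle| over trajectory = 0.259 rad; bound = 0.119 → exceeded.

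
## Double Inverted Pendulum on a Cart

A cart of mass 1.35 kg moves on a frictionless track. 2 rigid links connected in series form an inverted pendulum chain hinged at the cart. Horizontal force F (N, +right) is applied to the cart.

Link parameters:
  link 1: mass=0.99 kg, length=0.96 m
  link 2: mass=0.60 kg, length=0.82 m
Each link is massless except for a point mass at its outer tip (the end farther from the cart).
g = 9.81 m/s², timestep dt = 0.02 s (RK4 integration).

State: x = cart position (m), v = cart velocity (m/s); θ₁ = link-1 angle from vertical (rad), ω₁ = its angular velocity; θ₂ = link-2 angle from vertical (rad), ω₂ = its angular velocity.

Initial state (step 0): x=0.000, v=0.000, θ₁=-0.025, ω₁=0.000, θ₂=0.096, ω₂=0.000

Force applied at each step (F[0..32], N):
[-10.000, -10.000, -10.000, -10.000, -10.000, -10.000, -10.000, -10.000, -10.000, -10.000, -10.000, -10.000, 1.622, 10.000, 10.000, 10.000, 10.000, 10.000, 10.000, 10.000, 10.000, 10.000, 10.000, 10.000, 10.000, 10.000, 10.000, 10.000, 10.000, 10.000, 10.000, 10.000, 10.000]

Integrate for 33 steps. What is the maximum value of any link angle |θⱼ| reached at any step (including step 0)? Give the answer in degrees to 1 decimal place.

Answer: 64.9°

Derivation:
apply F[0]=-10.000 → step 1: x=-0.001, v=-0.142, θ₁=-0.024, ω₁=0.128, θ₂=0.096, ω₂=0.047
apply F[1]=-10.000 → step 2: x=-0.006, v=-0.285, θ₁=-0.020, ω₁=0.258, θ₂=0.098, ω₂=0.092
apply F[2]=-10.000 → step 3: x=-0.013, v=-0.430, θ₁=-0.013, ω₁=0.391, θ₂=0.100, ω₂=0.137
apply F[3]=-10.000 → step 4: x=-0.023, v=-0.576, θ₁=-0.004, ω₁=0.528, θ₂=0.103, ω₂=0.178
apply F[4]=-10.000 → step 5: x=-0.036, v=-0.724, θ₁=0.008, ω₁=0.671, θ₂=0.107, ω₂=0.216
apply F[5]=-10.000 → step 6: x=-0.052, v=-0.876, θ₁=0.023, ω₁=0.821, θ₂=0.112, ω₂=0.250
apply F[6]=-10.000 → step 7: x=-0.071, v=-1.030, θ₁=0.041, ω₁=0.979, θ₂=0.117, ω₂=0.278
apply F[7]=-10.000 → step 8: x=-0.093, v=-1.188, θ₁=0.062, ω₁=1.147, θ₂=0.123, ω₂=0.300
apply F[8]=-10.000 → step 9: x=-0.119, v=-1.350, θ₁=0.087, ω₁=1.325, θ₂=0.129, ω₂=0.316
apply F[9]=-10.000 → step 10: x=-0.147, v=-1.514, θ₁=0.115, ω₁=1.513, θ₂=0.136, ω₂=0.325
apply F[10]=-10.000 → step 11: x=-0.179, v=-1.681, θ₁=0.147, ω₁=1.711, θ₂=0.142, ω₂=0.327
apply F[11]=-10.000 → step 12: x=-0.214, v=-1.849, θ₁=0.183, ω₁=1.918, θ₂=0.149, ω₂=0.323
apply F[12]=+1.622 → step 13: x=-0.251, v=-1.853, θ₁=0.222, ω₁=1.967, θ₂=0.155, ω₂=0.311
apply F[13]=+10.000 → step 14: x=-0.287, v=-1.745, θ₁=0.261, ω₁=1.915, θ₂=0.161, ω₂=0.288
apply F[14]=+10.000 → step 15: x=-0.321, v=-1.644, θ₁=0.299, ω₁=1.881, θ₂=0.166, ω₂=0.255
apply F[15]=+10.000 → step 16: x=-0.353, v=-1.550, θ₁=0.336, ω₁=1.865, θ₂=0.171, ω₂=0.212
apply F[16]=+10.000 → step 17: x=-0.383, v=-1.461, θ₁=0.374, ω₁=1.865, θ₂=0.175, ω₂=0.161
apply F[17]=+10.000 → step 18: x=-0.412, v=-1.377, θ₁=0.411, ω₁=1.881, θ₂=0.178, ω₂=0.101
apply F[18]=+10.000 → step 19: x=-0.438, v=-1.297, θ₁=0.449, ω₁=1.911, θ₂=0.179, ω₂=0.034
apply F[19]=+10.000 → step 20: x=-0.464, v=-1.219, θ₁=0.488, ω₁=1.954, θ₂=0.179, ω₂=-0.040
apply F[20]=+10.000 → step 21: x=-0.487, v=-1.142, θ₁=0.527, ω₁=2.008, θ₂=0.177, ω₂=-0.119
apply F[21]=+10.000 → step 22: x=-0.509, v=-1.066, θ₁=0.568, ω₁=2.072, θ₂=0.174, ω₂=-0.203
apply F[22]=+10.000 → step 23: x=-0.530, v=-0.990, θ₁=0.610, ω₁=2.144, θ₂=0.169, ω₂=-0.289
apply F[23]=+10.000 → step 24: x=-0.549, v=-0.911, θ₁=0.654, ω₁=2.224, θ₂=0.162, ω₂=-0.377
apply F[24]=+10.000 → step 25: x=-0.566, v=-0.830, θ₁=0.699, ω₁=2.310, θ₂=0.154, ω₂=-0.465
apply F[25]=+10.000 → step 26: x=-0.582, v=-0.745, θ₁=0.746, ω₁=2.401, θ₂=0.144, ω₂=-0.551
apply F[26]=+10.000 → step 27: x=-0.596, v=-0.655, θ₁=0.795, ω₁=2.496, θ₂=0.132, ω₂=-0.634
apply F[27]=+10.000 → step 28: x=-0.608, v=-0.560, θ₁=0.846, ω₁=2.596, θ₂=0.119, ω₂=-0.711
apply F[28]=+10.000 → step 29: x=-0.618, v=-0.459, θ₁=0.899, ω₁=2.698, θ₂=0.104, ω₂=-0.781
apply F[29]=+10.000 → step 30: x=-0.626, v=-0.350, θ₁=0.954, ω₁=2.804, θ₂=0.087, ω₂=-0.842
apply F[30]=+10.000 → step 31: x=-0.632, v=-0.235, θ₁=1.011, ω₁=2.913, θ₂=0.070, ω₂=-0.893
apply F[31]=+10.000 → step 32: x=-0.636, v=-0.111, θ₁=1.071, ω₁=3.027, θ₂=0.052, ω₂=-0.932
apply F[32]=+10.000 → step 33: x=-0.637, v=0.022, θ₁=1.132, ω₁=3.146, θ₂=0.033, ω₂=-0.957
Max |angle| over trajectory = 1.132 rad = 64.9°.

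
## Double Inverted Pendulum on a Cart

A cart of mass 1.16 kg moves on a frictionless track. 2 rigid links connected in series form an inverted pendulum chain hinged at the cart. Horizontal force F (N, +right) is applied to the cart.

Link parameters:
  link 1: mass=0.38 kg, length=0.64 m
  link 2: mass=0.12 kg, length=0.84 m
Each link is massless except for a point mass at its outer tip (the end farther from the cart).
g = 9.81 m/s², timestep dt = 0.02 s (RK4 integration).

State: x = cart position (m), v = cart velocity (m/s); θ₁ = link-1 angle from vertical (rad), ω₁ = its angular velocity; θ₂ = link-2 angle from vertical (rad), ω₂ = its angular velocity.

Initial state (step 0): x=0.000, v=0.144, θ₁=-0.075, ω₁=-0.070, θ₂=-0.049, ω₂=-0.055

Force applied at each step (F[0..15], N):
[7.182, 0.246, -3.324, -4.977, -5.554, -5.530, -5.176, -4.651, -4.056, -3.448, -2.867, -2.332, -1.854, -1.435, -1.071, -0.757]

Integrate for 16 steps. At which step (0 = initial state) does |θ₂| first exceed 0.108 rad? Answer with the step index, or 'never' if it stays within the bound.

apply F[0]=+7.182 → step 1: x=0.004, v=0.274, θ₁=-0.079, ω₁=-0.298, θ₂=-0.050, ω₂=-0.047
apply F[1]=+0.246 → step 2: x=0.010, v=0.285, θ₁=-0.085, ω₁=-0.344, θ₂=-0.051, ω₂=-0.038
apply F[2]=-3.324 → step 3: x=0.015, v=0.235, θ₁=-0.091, ω₁=-0.297, θ₂=-0.052, ω₂=-0.026
apply F[3]=-4.977 → step 4: x=0.019, v=0.158, θ₁=-0.097, ω₁=-0.209, θ₂=-0.052, ω₂=-0.013
apply F[4]=-5.554 → step 5: x=0.021, v=0.070, θ₁=-0.100, ω₁=-0.108, θ₂=-0.052, ω₂=0.002
apply F[5]=-5.530 → step 6: x=0.022, v=-0.016, θ₁=-0.101, ω₁=-0.009, θ₂=-0.052, ω₂=0.017
apply F[6]=-5.176 → step 7: x=0.021, v=-0.097, θ₁=-0.100, ω₁=0.080, θ₂=-0.051, ω₂=0.033
apply F[7]=-4.651 → step 8: x=0.018, v=-0.168, θ₁=-0.098, ω₁=0.156, θ₂=-0.051, ω₂=0.048
apply F[8]=-4.056 → step 9: x=0.014, v=-0.230, θ₁=-0.094, ω₁=0.218, θ₂=-0.049, ω₂=0.063
apply F[9]=-3.448 → step 10: x=0.009, v=-0.281, θ₁=-0.089, ω₁=0.266, θ₂=-0.048, ω₂=0.076
apply F[10]=-2.867 → step 11: x=0.003, v=-0.323, θ₁=-0.084, ω₁=0.301, θ₂=-0.046, ω₂=0.088
apply F[11]=-2.332 → step 12: x=-0.004, v=-0.357, θ₁=-0.077, ω₁=0.325, θ₂=-0.044, ω₂=0.099
apply F[12]=-1.854 → step 13: x=-0.011, v=-0.383, θ₁=-0.071, ω₁=0.340, θ₂=-0.042, ω₂=0.109
apply F[13]=-1.435 → step 14: x=-0.019, v=-0.402, θ₁=-0.064, ω₁=0.346, θ₂=-0.040, ω₂=0.117
apply F[14]=-1.071 → step 15: x=-0.027, v=-0.415, θ₁=-0.057, ω₁=0.347, θ₂=-0.038, ω₂=0.123
apply F[15]=-0.757 → step 16: x=-0.036, v=-0.424, θ₁=-0.050, ω₁=0.342, θ₂=-0.035, ω₂=0.128
max |θ₂| = 0.052 ≤ 0.108 over all 17 states.

Answer: never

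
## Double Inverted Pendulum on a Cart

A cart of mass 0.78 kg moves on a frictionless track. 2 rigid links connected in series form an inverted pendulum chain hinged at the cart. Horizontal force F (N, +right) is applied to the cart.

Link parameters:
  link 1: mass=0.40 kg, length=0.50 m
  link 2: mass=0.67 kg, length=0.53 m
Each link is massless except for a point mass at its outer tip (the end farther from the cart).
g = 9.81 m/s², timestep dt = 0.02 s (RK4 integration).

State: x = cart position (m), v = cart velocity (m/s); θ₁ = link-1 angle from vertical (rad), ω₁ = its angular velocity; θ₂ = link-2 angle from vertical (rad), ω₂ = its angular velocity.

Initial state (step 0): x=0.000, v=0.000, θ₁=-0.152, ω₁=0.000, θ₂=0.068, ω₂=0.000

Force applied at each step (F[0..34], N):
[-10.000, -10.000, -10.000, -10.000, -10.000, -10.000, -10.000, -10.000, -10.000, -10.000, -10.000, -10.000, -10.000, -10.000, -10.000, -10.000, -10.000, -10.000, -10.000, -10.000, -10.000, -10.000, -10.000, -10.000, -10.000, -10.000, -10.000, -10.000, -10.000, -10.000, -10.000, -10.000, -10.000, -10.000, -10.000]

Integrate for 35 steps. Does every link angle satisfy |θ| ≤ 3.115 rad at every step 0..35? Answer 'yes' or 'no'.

apply F[0]=-10.000 → step 1: x=-0.002, v=-0.213, θ₁=-0.150, ω₁=0.213, θ₂=0.070, ω₂=0.230
apply F[1]=-10.000 → step 2: x=-0.009, v=-0.428, θ₁=-0.143, ω₁=0.433, θ₂=0.077, ω₂=0.459
apply F[2]=-10.000 → step 3: x=-0.019, v=-0.646, θ₁=-0.132, ω₁=0.666, θ₂=0.089, ω₂=0.683
apply F[3]=-10.000 → step 4: x=-0.034, v=-0.869, θ₁=-0.117, ω₁=0.921, θ₂=0.104, ω₂=0.900
apply F[4]=-10.000 → step 5: x=-0.054, v=-1.098, θ₁=-0.095, ω₁=1.204, θ₂=0.125, ω₂=1.107
apply F[5]=-10.000 → step 6: x=-0.078, v=-1.335, θ₁=-0.068, ω₁=1.525, θ₂=0.149, ω₂=1.296
apply F[6]=-10.000 → step 7: x=-0.108, v=-1.580, θ₁=-0.034, ω₁=1.892, θ₂=0.176, ω₂=1.463
apply F[7]=-10.000 → step 8: x=-0.142, v=-1.834, θ₁=0.008, ω₁=2.313, θ₂=0.207, ω₂=1.598
apply F[8]=-10.000 → step 9: x=-0.181, v=-2.095, θ₁=0.059, ω₁=2.792, θ₂=0.240, ω₂=1.693
apply F[9]=-10.000 → step 10: x=-0.225, v=-2.357, θ₁=0.120, ω₁=3.325, θ₂=0.274, ω₂=1.741
apply F[10]=-10.000 → step 11: x=-0.275, v=-2.614, θ₁=0.192, ω₁=3.896, θ₂=0.309, ω₂=1.744
apply F[11]=-10.000 → step 12: x=-0.330, v=-2.852, θ₁=0.276, ω₁=4.470, θ₂=0.344, ω₂=1.718
apply F[12]=-10.000 → step 13: x=-0.389, v=-3.054, θ₁=0.371, ω₁=4.995, θ₂=0.378, ω₂=1.696
apply F[13]=-10.000 → step 14: x=-0.452, v=-3.211, θ₁=0.475, ω₁=5.424, θ₂=0.412, ω₂=1.721
apply F[14]=-10.000 → step 15: x=-0.517, v=-3.319, θ₁=0.587, ω₁=5.732, θ₂=0.447, ω₂=1.831
apply F[15]=-10.000 → step 16: x=-0.584, v=-3.383, θ₁=0.703, ω₁=5.925, θ₂=0.486, ω₂=2.040
apply F[16]=-10.000 → step 17: x=-0.652, v=-3.411, θ₁=0.823, ω₁=6.024, θ₂=0.530, ω₂=2.347
apply F[17]=-10.000 → step 18: x=-0.720, v=-3.413, θ₁=0.944, ω₁=6.056, θ₂=0.580, ω₂=2.739
apply F[18]=-10.000 → step 19: x=-0.789, v=-3.393, θ₁=1.065, ω₁=6.037, θ₂=0.640, ω₂=3.203
apply F[19]=-10.000 → step 20: x=-0.856, v=-3.355, θ₁=1.185, ω₁=5.976, θ₂=0.709, ω₂=3.727
apply F[20]=-10.000 → step 21: x=-0.923, v=-3.300, θ₁=1.304, ω₁=5.874, θ₂=0.789, ω₂=4.303
apply F[21]=-10.000 → step 22: x=-0.988, v=-3.229, θ₁=1.420, ω₁=5.730, θ₂=0.881, ω₂=4.925
apply F[22]=-10.000 → step 23: x=-1.052, v=-3.139, θ₁=1.533, ω₁=5.538, θ₂=0.986, ω₂=5.587
apply F[23]=-10.000 → step 24: x=-1.113, v=-3.029, θ₁=1.641, ω₁=5.296, θ₂=1.105, ω₂=6.284
apply F[24]=-10.000 → step 25: x=-1.173, v=-2.892, θ₁=1.744, ω₁=5.009, θ₂=1.238, ω₂=7.011
apply F[25]=-10.000 → step 26: x=-1.229, v=-2.722, θ₁=1.841, ω₁=4.693, θ₂=1.386, ω₂=7.757
apply F[26]=-10.000 → step 27: x=-1.281, v=-2.507, θ₁=1.932, ω₁=4.391, θ₂=1.548, ω₂=8.503
apply F[27]=-10.000 → step 28: x=-1.329, v=-2.232, θ₁=2.017, ω₁=4.181, θ₂=1.726, ω₂=9.208
apply F[28]=-10.000 → step 29: x=-1.370, v=-1.887, θ₁=2.101, ω₁=4.188, θ₂=1.916, ω₂=9.799
apply F[29]=-10.000 → step 30: x=-1.404, v=-1.468, θ₁=2.187, ω₁=4.558, θ₂=2.116, ω₂=10.172
apply F[30]=-10.000 → step 31: x=-1.428, v=-0.990, θ₁=2.286, ω₁=5.398, θ₂=2.321, ω₂=10.226
apply F[31]=-10.000 → step 32: x=-1.443, v=-0.468, θ₁=2.407, ω₁=6.721, θ₂=2.523, ω₂=9.910
apply F[32]=-10.000 → step 33: x=-1.447, v=0.084, θ₁=2.558, ω₁=8.452, θ₂=2.715, ω₂=9.227
apply F[33]=-10.000 → step 34: x=-1.440, v=0.634, θ₁=2.746, ω₁=10.402, θ₂=2.890, ω₂=8.251
apply F[34]=-10.000 → step 35: x=-1.423, v=1.023, θ₁=2.972, ω₁=11.971, θ₂=3.045, ω₂=7.301
Max |angle| over trajectory = 3.045 rad; bound = 3.115 → within bound.

Answer: yes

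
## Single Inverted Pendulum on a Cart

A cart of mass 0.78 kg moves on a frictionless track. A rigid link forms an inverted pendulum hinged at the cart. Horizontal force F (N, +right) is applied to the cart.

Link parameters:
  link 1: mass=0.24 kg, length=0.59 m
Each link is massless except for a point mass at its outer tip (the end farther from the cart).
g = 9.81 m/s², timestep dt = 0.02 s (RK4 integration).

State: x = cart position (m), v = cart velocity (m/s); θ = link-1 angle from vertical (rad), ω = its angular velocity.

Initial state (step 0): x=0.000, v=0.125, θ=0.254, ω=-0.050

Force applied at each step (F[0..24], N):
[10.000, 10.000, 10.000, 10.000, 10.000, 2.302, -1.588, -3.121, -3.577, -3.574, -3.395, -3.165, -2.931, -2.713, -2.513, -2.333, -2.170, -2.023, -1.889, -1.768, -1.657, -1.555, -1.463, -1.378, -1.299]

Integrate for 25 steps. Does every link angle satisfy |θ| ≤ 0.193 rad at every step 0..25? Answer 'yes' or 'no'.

Answer: no

Derivation:
apply F[0]=+10.000 → step 1: x=0.005, v=0.362, θ=0.250, ω=-0.356
apply F[1]=+10.000 → step 2: x=0.014, v=0.600, θ=0.240, ω=-0.667
apply F[2]=+10.000 → step 3: x=0.029, v=0.840, θ=0.223, ω=-0.986
apply F[3]=+10.000 → step 4: x=0.048, v=1.082, θ=0.200, ω=-1.316
apply F[4]=+10.000 → step 5: x=0.072, v=1.326, θ=0.170, ω=-1.662
apply F[5]=+2.302 → step 6: x=0.099, v=1.377, θ=0.137, ω=-1.696
apply F[6]=-1.588 → step 7: x=0.126, v=1.331, θ=0.104, ω=-1.578
apply F[7]=-3.121 → step 8: x=0.152, v=1.246, θ=0.074, ω=-1.406
apply F[8]=-3.577 → step 9: x=0.176, v=1.151, θ=0.048, ω=-1.225
apply F[9]=-3.574 → step 10: x=0.198, v=1.058, θ=0.025, ω=-1.055
apply F[10]=-3.395 → step 11: x=0.218, v=0.970, θ=0.006, ω=-0.901
apply F[11]=-3.165 → step 12: x=0.237, v=0.889, θ=-0.011, ω=-0.764
apply F[12]=-2.931 → step 13: x=0.254, v=0.815, θ=-0.025, ω=-0.645
apply F[13]=-2.713 → step 14: x=0.270, v=0.747, θ=-0.037, ω=-0.540
apply F[14]=-2.513 → step 15: x=0.284, v=0.685, θ=-0.047, ω=-0.449
apply F[15]=-2.333 → step 16: x=0.297, v=0.628, θ=-0.055, ω=-0.370
apply F[16]=-2.170 → step 17: x=0.309, v=0.576, θ=-0.062, ω=-0.302
apply F[17]=-2.023 → step 18: x=0.320, v=0.528, θ=-0.067, ω=-0.242
apply F[18]=-1.889 → step 19: x=0.330, v=0.484, θ=-0.071, ω=-0.190
apply F[19]=-1.768 → step 20: x=0.340, v=0.443, θ=-0.075, ω=-0.145
apply F[20]=-1.657 → step 21: x=0.348, v=0.405, θ=-0.077, ω=-0.107
apply F[21]=-1.555 → step 22: x=0.356, v=0.370, θ=-0.079, ω=-0.073
apply F[22]=-1.463 → step 23: x=0.363, v=0.338, θ=-0.080, ω=-0.045
apply F[23]=-1.378 → step 24: x=0.369, v=0.307, θ=-0.081, ω=-0.020
apply F[24]=-1.299 → step 25: x=0.375, v=0.279, θ=-0.081, ω=0.001
Max |angle| over trajectory = 0.254 rad; bound = 0.193 → exceeded.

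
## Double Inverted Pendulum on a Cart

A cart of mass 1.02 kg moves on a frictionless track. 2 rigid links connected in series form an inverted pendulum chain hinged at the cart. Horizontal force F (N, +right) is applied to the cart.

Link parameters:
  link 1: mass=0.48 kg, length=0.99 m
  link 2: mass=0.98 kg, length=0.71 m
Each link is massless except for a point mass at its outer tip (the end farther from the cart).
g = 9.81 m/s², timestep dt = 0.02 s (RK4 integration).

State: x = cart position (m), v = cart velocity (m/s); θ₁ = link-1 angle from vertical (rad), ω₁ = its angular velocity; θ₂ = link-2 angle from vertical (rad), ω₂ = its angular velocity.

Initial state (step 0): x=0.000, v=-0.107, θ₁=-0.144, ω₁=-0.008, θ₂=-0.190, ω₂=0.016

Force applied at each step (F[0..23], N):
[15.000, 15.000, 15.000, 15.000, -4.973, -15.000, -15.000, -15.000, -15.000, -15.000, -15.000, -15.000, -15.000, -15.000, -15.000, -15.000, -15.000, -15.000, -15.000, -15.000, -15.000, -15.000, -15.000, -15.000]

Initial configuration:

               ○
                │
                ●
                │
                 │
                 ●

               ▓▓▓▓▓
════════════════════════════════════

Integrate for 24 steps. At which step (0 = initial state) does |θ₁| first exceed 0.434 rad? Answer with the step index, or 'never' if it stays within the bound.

Answer: 16

Derivation:
apply F[0]=+15.000 → step 1: x=0.001, v=0.217, θ₁=-0.148, ω₁=-0.347, θ₂=-0.190, ω₂=-0.012
apply F[1]=+15.000 → step 2: x=0.009, v=0.542, θ₁=-0.158, ω₁=-0.690, θ₂=-0.190, ω₂=-0.035
apply F[2]=+15.000 → step 3: x=0.023, v=0.865, θ₁=-0.175, ω₁=-1.039, θ₂=-0.191, ω₂=-0.048
apply F[3]=+15.000 → step 4: x=0.043, v=1.187, θ₁=-0.200, ω₁=-1.394, θ₂=-0.192, ω₂=-0.050
apply F[4]=-4.973 → step 5: x=0.067, v=1.139, θ₁=-0.227, ω₁=-1.395, θ₂=-0.193, ω₂=-0.036
apply F[5]=-15.000 → step 6: x=0.087, v=0.916, θ₁=-0.254, ω₁=-1.244, θ₂=-0.194, ω₂=0.006
apply F[6]=-15.000 → step 7: x=0.103, v=0.703, θ₁=-0.277, ω₁=-1.121, θ₂=-0.193, ω₂=0.073
apply F[7]=-15.000 → step 8: x=0.115, v=0.498, θ₁=-0.299, ω₁=-1.022, θ₂=-0.190, ω₂=0.164
apply F[8]=-15.000 → step 9: x=0.123, v=0.300, θ₁=-0.318, ω₁=-0.946, θ₂=-0.186, ω₂=0.277
apply F[9]=-15.000 → step 10: x=0.127, v=0.107, θ₁=-0.337, ω₁=-0.890, θ₂=-0.179, ω₂=0.414
apply F[10]=-15.000 → step 11: x=0.127, v=-0.081, θ₁=-0.354, ω₁=-0.853, θ₂=-0.169, ω₂=0.572
apply F[11]=-15.000 → step 12: x=0.124, v=-0.267, θ₁=-0.371, ω₁=-0.833, θ₂=-0.156, ω₂=0.754
apply F[12]=-15.000 → step 13: x=0.117, v=-0.451, θ₁=-0.387, ω₁=-0.827, θ₂=-0.139, ω₂=0.958
apply F[13]=-15.000 → step 14: x=0.106, v=-0.635, θ₁=-0.404, ω₁=-0.834, θ₂=-0.118, ω₂=1.183
apply F[14]=-15.000 → step 15: x=0.091, v=-0.820, θ₁=-0.421, ω₁=-0.849, θ₂=-0.092, ω₂=1.428
apply F[15]=-15.000 → step 16: x=0.073, v=-1.009, θ₁=-0.438, ω₁=-0.869, θ₂=-0.060, ω₂=1.691
apply F[16]=-15.000 → step 17: x=0.051, v=-1.202, θ₁=-0.456, ω₁=-0.888, θ₂=-0.024, ω₂=1.967
apply F[17]=-15.000 → step 18: x=0.025, v=-1.400, θ₁=-0.474, ω₁=-0.902, θ₂=0.018, ω₂=2.252
apply F[18]=-15.000 → step 19: x=-0.005, v=-1.604, θ₁=-0.492, ω₁=-0.905, θ₂=0.066, ω₂=2.542
apply F[19]=-15.000 → step 20: x=-0.039, v=-1.814, θ₁=-0.510, ω₁=-0.891, θ₂=0.120, ω₂=2.834
apply F[20]=-15.000 → step 21: x=-0.078, v=-2.030, θ₁=-0.527, ω₁=-0.857, θ₂=0.180, ω₂=3.126
apply F[21]=-15.000 → step 22: x=-0.120, v=-2.252, θ₁=-0.544, ω₁=-0.798, θ₂=0.245, ω₂=3.415
apply F[22]=-15.000 → step 23: x=-0.168, v=-2.477, θ₁=-0.559, ω₁=-0.710, θ₂=0.316, ω₂=3.704
apply F[23]=-15.000 → step 24: x=-0.220, v=-2.706, θ₁=-0.572, ω₁=-0.592, θ₂=0.393, ω₂=3.993
|θ₁| = 0.438 > 0.434 first at step 16.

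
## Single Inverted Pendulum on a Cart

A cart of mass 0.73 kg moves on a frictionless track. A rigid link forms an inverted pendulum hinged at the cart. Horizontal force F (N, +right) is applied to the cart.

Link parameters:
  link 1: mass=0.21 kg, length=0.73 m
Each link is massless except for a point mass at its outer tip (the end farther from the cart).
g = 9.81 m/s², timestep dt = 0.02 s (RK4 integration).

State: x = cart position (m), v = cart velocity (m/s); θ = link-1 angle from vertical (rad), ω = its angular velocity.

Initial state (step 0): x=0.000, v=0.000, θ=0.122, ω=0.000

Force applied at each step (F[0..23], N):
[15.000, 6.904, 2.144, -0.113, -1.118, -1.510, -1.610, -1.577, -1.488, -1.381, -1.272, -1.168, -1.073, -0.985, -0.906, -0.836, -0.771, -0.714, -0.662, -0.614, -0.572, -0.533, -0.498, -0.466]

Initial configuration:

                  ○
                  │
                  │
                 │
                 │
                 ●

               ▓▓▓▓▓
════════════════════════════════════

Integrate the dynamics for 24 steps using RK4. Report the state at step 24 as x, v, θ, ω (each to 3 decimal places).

Answer: x=0.157, v=0.090, θ=-0.027, ω=-0.009

Derivation:
apply F[0]=+15.000 → step 1: x=0.004, v=0.403, θ=0.117, ω=-0.515
apply F[1]=+6.904 → step 2: x=0.014, v=0.585, θ=0.104, ω=-0.734
apply F[2]=+2.144 → step 3: x=0.026, v=0.638, θ=0.089, ω=-0.781
apply F[3]=-0.113 → step 4: x=0.039, v=0.631, θ=0.074, ω=-0.749
apply F[4]=-1.118 → step 5: x=0.051, v=0.597, θ=0.060, ω=-0.684
apply F[5]=-1.510 → step 6: x=0.063, v=0.553, θ=0.047, ω=-0.609
apply F[6]=-1.610 → step 7: x=0.073, v=0.506, θ=0.035, ω=-0.535
apply F[7]=-1.577 → step 8: x=0.083, v=0.461, θ=0.025, ω=-0.465
apply F[8]=-1.488 → step 9: x=0.092, v=0.419, θ=0.017, ω=-0.402
apply F[9]=-1.381 → step 10: x=0.100, v=0.381, θ=0.009, ω=-0.346
apply F[10]=-1.272 → step 11: x=0.107, v=0.346, θ=0.003, ω=-0.296
apply F[11]=-1.168 → step 12: x=0.114, v=0.314, θ=-0.003, ω=-0.253
apply F[12]=-1.073 → step 13: x=0.120, v=0.285, θ=-0.007, ω=-0.214
apply F[13]=-0.985 → step 14: x=0.125, v=0.258, θ=-0.011, ω=-0.180
apply F[14]=-0.906 → step 15: x=0.130, v=0.234, θ=-0.015, ω=-0.151
apply F[15]=-0.836 → step 16: x=0.134, v=0.212, θ=-0.017, ω=-0.125
apply F[16]=-0.771 → step 17: x=0.138, v=0.192, θ=-0.020, ω=-0.103
apply F[17]=-0.714 → step 18: x=0.142, v=0.174, θ=-0.022, ω=-0.083
apply F[18]=-0.662 → step 19: x=0.145, v=0.157, θ=-0.023, ω=-0.066
apply F[19]=-0.614 → step 20: x=0.148, v=0.141, θ=-0.024, ω=-0.051
apply F[20]=-0.572 → step 21: x=0.151, v=0.127, θ=-0.025, ω=-0.038
apply F[21]=-0.533 → step 22: x=0.153, v=0.114, θ=-0.026, ω=-0.027
apply F[22]=-0.498 → step 23: x=0.156, v=0.102, θ=-0.026, ω=-0.017
apply F[23]=-0.466 → step 24: x=0.157, v=0.090, θ=-0.027, ω=-0.009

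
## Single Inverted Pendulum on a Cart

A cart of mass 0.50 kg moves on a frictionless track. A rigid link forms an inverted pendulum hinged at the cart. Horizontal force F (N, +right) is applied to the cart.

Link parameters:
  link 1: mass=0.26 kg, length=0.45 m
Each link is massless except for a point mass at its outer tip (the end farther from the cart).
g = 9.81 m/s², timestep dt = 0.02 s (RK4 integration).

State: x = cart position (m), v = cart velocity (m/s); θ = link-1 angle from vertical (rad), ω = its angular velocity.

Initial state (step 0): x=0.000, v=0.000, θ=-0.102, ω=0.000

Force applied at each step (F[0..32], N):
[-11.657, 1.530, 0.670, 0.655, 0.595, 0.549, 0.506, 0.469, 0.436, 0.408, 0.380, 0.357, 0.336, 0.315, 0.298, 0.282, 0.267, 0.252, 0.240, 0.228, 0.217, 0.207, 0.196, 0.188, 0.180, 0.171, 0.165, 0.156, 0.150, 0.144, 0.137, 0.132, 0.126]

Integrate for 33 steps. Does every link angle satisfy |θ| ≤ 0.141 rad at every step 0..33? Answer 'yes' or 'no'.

Answer: yes

Derivation:
apply F[0]=-11.657 → step 1: x=-0.005, v=-0.454, θ=-0.092, ω=0.961
apply F[1]=+1.530 → step 2: x=-0.013, v=-0.385, θ=-0.075, ω=0.772
apply F[2]=+0.670 → step 3: x=-0.020, v=-0.352, θ=-0.061, ω=0.668
apply F[3]=+0.655 → step 4: x=-0.027, v=-0.320, θ=-0.048, ω=0.574
apply F[4]=+0.595 → step 5: x=-0.033, v=-0.292, θ=-0.038, ω=0.493
apply F[5]=+0.549 → step 6: x=-0.039, v=-0.267, θ=-0.028, ω=0.423
apply F[6]=+0.506 → step 7: x=-0.044, v=-0.244, θ=-0.021, ω=0.362
apply F[7]=+0.469 → step 8: x=-0.048, v=-0.223, θ=-0.014, ω=0.309
apply F[8]=+0.436 → step 9: x=-0.053, v=-0.205, θ=-0.008, ω=0.263
apply F[9]=+0.408 → step 10: x=-0.057, v=-0.188, θ=-0.003, ω=0.223
apply F[10]=+0.380 → step 11: x=-0.060, v=-0.173, θ=0.001, ω=0.188
apply F[11]=+0.357 → step 12: x=-0.064, v=-0.159, θ=0.004, ω=0.158
apply F[12]=+0.336 → step 13: x=-0.067, v=-0.146, θ=0.007, ω=0.132
apply F[13]=+0.315 → step 14: x=-0.069, v=-0.134, θ=0.009, ω=0.109
apply F[14]=+0.298 → step 15: x=-0.072, v=-0.123, θ=0.011, ω=0.090
apply F[15]=+0.282 → step 16: x=-0.074, v=-0.113, θ=0.013, ω=0.073
apply F[16]=+0.267 → step 17: x=-0.077, v=-0.104, θ=0.014, ω=0.058
apply F[17]=+0.252 → step 18: x=-0.079, v=-0.095, θ=0.015, ω=0.046
apply F[18]=+0.240 → step 19: x=-0.080, v=-0.087, θ=0.016, ω=0.035
apply F[19]=+0.228 → step 20: x=-0.082, v=-0.080, θ=0.017, ω=0.026
apply F[20]=+0.217 → step 21: x=-0.084, v=-0.073, θ=0.017, ω=0.018
apply F[21]=+0.207 → step 22: x=-0.085, v=-0.066, θ=0.018, ω=0.011
apply F[22]=+0.196 → step 23: x=-0.086, v=-0.060, θ=0.018, ω=0.005
apply F[23]=+0.188 → step 24: x=-0.087, v=-0.055, θ=0.018, ω=-0.000
apply F[24]=+0.180 → step 25: x=-0.088, v=-0.049, θ=0.018, ω=-0.004
apply F[25]=+0.171 → step 26: x=-0.089, v=-0.044, θ=0.018, ω=-0.008
apply F[26]=+0.165 → step 27: x=-0.090, v=-0.039, θ=0.017, ω=-0.011
apply F[27]=+0.156 → step 28: x=-0.091, v=-0.035, θ=0.017, ω=-0.013
apply F[28]=+0.150 → step 29: x=-0.092, v=-0.031, θ=0.017, ω=-0.015
apply F[29]=+0.144 → step 30: x=-0.092, v=-0.027, θ=0.017, ω=-0.017
apply F[30]=+0.137 → step 31: x=-0.093, v=-0.023, θ=0.016, ω=-0.018
apply F[31]=+0.132 → step 32: x=-0.093, v=-0.019, θ=0.016, ω=-0.019
apply F[32]=+0.126 → step 33: x=-0.093, v=-0.016, θ=0.015, ω=-0.020
Max |angle| over trajectory = 0.102 rad; bound = 0.141 → within bound.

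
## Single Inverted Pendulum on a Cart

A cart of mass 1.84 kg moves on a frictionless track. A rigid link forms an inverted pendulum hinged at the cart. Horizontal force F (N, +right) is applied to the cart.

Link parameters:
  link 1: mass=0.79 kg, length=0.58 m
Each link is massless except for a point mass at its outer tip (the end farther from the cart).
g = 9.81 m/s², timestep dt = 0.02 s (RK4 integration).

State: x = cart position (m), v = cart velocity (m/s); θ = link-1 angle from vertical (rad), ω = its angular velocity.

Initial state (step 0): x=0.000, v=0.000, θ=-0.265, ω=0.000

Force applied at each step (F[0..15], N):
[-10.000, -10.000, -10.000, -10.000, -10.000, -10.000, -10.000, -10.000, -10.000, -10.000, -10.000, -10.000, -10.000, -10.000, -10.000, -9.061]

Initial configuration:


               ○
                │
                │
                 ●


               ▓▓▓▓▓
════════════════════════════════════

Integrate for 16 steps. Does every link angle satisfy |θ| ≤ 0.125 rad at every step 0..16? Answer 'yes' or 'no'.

apply F[0]=-10.000 → step 1: x=-0.001, v=-0.085, θ=-0.264, ω=0.053
apply F[1]=-10.000 → step 2: x=-0.003, v=-0.170, θ=-0.263, ω=0.106
apply F[2]=-10.000 → step 3: x=-0.008, v=-0.255, θ=-0.260, ω=0.161
apply F[3]=-10.000 → step 4: x=-0.014, v=-0.341, θ=-0.256, ω=0.217
apply F[4]=-10.000 → step 5: x=-0.021, v=-0.427, θ=-0.252, ω=0.275
apply F[5]=-10.000 → step 6: x=-0.031, v=-0.513, θ=-0.245, ω=0.336
apply F[6]=-10.000 → step 7: x=-0.042, v=-0.600, θ=-0.238, ω=0.401
apply F[7]=-10.000 → step 8: x=-0.055, v=-0.688, θ=-0.229, ω=0.470
apply F[8]=-10.000 → step 9: x=-0.069, v=-0.777, θ=-0.219, ω=0.544
apply F[9]=-10.000 → step 10: x=-0.086, v=-0.867, θ=-0.208, ω=0.624
apply F[10]=-10.000 → step 11: x=-0.104, v=-0.958, θ=-0.194, ω=0.710
apply F[11]=-10.000 → step 12: x=-0.124, v=-1.050, θ=-0.179, ω=0.804
apply F[12]=-10.000 → step 13: x=-0.146, v=-1.144, θ=-0.162, ω=0.906
apply F[13]=-10.000 → step 14: x=-0.170, v=-1.240, θ=-0.143, ω=1.018
apply F[14]=-10.000 → step 15: x=-0.196, v=-1.338, θ=-0.121, ω=1.141
apply F[15]=-9.061 → step 16: x=-0.223, v=-1.428, θ=-0.097, ω=1.257
Max |angle| over trajectory = 0.265 rad; bound = 0.125 → exceeded.

Answer: no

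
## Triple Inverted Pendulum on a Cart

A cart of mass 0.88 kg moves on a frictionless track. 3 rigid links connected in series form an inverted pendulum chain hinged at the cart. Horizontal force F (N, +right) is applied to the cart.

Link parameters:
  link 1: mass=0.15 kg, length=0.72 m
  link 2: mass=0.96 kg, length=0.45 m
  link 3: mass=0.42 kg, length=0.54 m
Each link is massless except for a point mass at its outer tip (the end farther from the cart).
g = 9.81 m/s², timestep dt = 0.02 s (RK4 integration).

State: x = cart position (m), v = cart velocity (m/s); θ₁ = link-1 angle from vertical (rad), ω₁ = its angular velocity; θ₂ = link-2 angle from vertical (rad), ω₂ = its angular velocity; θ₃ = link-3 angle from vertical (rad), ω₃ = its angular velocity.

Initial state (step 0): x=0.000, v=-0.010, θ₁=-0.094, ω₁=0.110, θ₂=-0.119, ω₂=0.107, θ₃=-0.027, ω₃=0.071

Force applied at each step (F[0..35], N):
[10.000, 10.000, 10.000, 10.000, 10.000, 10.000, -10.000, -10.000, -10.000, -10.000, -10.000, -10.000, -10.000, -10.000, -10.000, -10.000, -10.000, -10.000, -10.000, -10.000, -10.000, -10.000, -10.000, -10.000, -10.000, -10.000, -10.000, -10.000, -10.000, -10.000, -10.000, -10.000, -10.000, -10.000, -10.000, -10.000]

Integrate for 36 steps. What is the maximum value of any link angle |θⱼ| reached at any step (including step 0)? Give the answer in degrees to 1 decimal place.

apply F[0]=+10.000 → step 1: x=0.002, v=0.245, θ₁=-0.095, ω₁=-0.215, θ₂=-0.118, ω₂=-0.002, θ₃=-0.025, ω₃=0.113
apply F[1]=+10.000 → step 2: x=0.010, v=0.501, θ₁=-0.103, ω₁=-0.553, θ₂=-0.119, ω₂=-0.092, θ₃=-0.022, ω₃=0.154
apply F[2]=+10.000 → step 3: x=0.022, v=0.758, θ₁=-0.117, ω₁=-0.916, θ₂=-0.121, ω₂=-0.146, θ₃=-0.019, ω₃=0.196
apply F[3]=+10.000 → step 4: x=0.040, v=1.017, θ₁=-0.140, ω₁=-1.316, θ₂=-0.124, ω₂=-0.146, θ₃=-0.015, ω₃=0.236
apply F[4]=+10.000 → step 5: x=0.063, v=1.275, θ₁=-0.170, ω₁=-1.755, θ₂=-0.127, ω₂=-0.084, θ₃=-0.010, ω₃=0.272
apply F[5]=+10.000 → step 6: x=0.091, v=1.530, θ₁=-0.210, ω₁=-2.218, θ₂=-0.127, ω₂=0.022, θ₃=-0.004, ω₃=0.298
apply F[6]=-10.000 → step 7: x=0.120, v=1.360, θ₁=-0.254, ω₁=-2.241, θ₂=-0.124, ω₂=0.345, θ₃=0.003, ω₃=0.346
apply F[7]=-10.000 → step 8: x=0.146, v=1.193, θ₁=-0.300, ω₁=-2.341, θ₂=-0.113, ω₂=0.779, θ₃=0.010, ω₃=0.387
apply F[8]=-10.000 → step 9: x=0.168, v=1.022, θ₁=-0.348, ω₁=-2.478, θ₂=-0.092, ω₂=1.273, θ₃=0.018, ω₃=0.418
apply F[9]=-10.000 → step 10: x=0.186, v=0.843, θ₁=-0.399, ω₁=-2.608, θ₂=-0.062, ω₂=1.768, θ₃=0.027, ω₃=0.437
apply F[10]=-10.000 → step 11: x=0.201, v=0.655, θ₁=-0.452, ω₁=-2.705, θ₂=-0.022, ω₂=2.222, θ₃=0.035, ω₃=0.447
apply F[11]=-10.000 → step 12: x=0.212, v=0.458, θ₁=-0.507, ω₁=-2.758, θ₂=0.027, ω₂=2.624, θ₃=0.044, ω₃=0.450
apply F[12]=-10.000 → step 13: x=0.220, v=0.256, θ₁=-0.562, ω₁=-2.772, θ₂=0.083, ω₂=2.978, θ₃=0.053, ω₃=0.450
apply F[13]=-10.000 → step 14: x=0.223, v=0.050, θ₁=-0.618, ω₁=-2.751, θ₂=0.145, ω₂=3.300, θ₃=0.062, ω₃=0.448
apply F[14]=-10.000 → step 15: x=0.222, v=-0.158, θ₁=-0.672, ω₁=-2.701, θ₂=0.214, ω₂=3.603, θ₃=0.071, ω₃=0.448
apply F[15]=-10.000 → step 16: x=0.216, v=-0.367, θ₁=-0.726, ω₁=-2.623, θ₂=0.290, ω₂=3.904, θ₃=0.080, ω₃=0.449
apply F[16]=-10.000 → step 17: x=0.207, v=-0.576, θ₁=-0.777, ω₁=-2.515, θ₂=0.371, ω₂=4.215, θ₃=0.089, ω₃=0.454
apply F[17]=-10.000 → step 18: x=0.193, v=-0.783, θ₁=-0.826, ω₁=-2.374, θ₂=0.458, ω₂=4.551, θ₃=0.099, ω₃=0.464
apply F[18]=-10.000 → step 19: x=0.176, v=-0.988, θ₁=-0.872, ω₁=-2.190, θ₂=0.553, ω₂=4.928, θ₃=0.108, ω₃=0.481
apply F[19]=-10.000 → step 20: x=0.154, v=-1.188, θ₁=-0.913, ω₁=-1.951, θ₂=0.656, ω₂=5.367, θ₃=0.118, ω₃=0.508
apply F[20]=-10.000 → step 21: x=0.128, v=-1.382, θ₁=-0.949, ω₁=-1.635, θ₂=0.768, ω₂=5.897, θ₃=0.128, ω₃=0.552
apply F[21]=-10.000 → step 22: x=0.099, v=-1.565, θ₁=-0.978, ω₁=-1.211, θ₂=0.893, ω₂=6.560, θ₃=0.140, ω₃=0.621
apply F[22]=-10.000 → step 23: x=0.066, v=-1.731, θ₁=-0.997, ω₁=-0.632, θ₂=1.032, ω₂=7.417, θ₃=0.153, ω₃=0.732
apply F[23]=-10.000 → step 24: x=0.030, v=-1.868, θ₁=-1.002, ω₁=0.176, θ₂=1.191, ω₂=8.565, θ₃=0.170, ω₃=0.918
apply F[24]=-10.000 → step 25: x=-0.009, v=-1.954, θ₁=-0.987, ω₁=1.319, θ₂=1.378, ω₂=10.159, θ₃=0.191, ω₃=1.241
apply F[25]=-10.000 → step 26: x=-0.048, v=-1.943, θ₁=-0.946, ω₁=2.943, θ₂=1.602, ω₂=12.447, θ₃=0.221, ω₃=1.834
apply F[26]=-10.000 → step 27: x=-0.085, v=-1.727, θ₁=-0.866, ω₁=5.166, θ₂=1.882, ω₂=15.792, θ₃=0.268, ω₃=3.007
apply F[27]=-10.000 → step 28: x=-0.114, v=-1.040, θ₁=-0.737, ω₁=7.493, θ₂=2.242, ω₂=20.188, θ₃=0.350, ω₃=5.492
apply F[28]=-10.000 → step 29: x=-0.122, v=0.314, θ₁=-0.589, ω₁=6.308, θ₂=2.669, ω₂=21.158, θ₃=0.502, ω₃=9.792
apply F[29]=-10.000 → step 30: x=-0.106, v=1.052, θ₁=-0.513, ω₁=1.435, θ₂=3.036, ω₂=15.291, θ₃=0.729, ω₃=12.439
apply F[30]=-10.000 → step 31: x=-0.084, v=1.084, θ₁=-0.513, ω₁=-1.062, θ₂=3.296, ω₂=11.192, θ₃=0.986, ω₃=13.169
apply F[31]=-10.000 → step 32: x=-0.064, v=0.940, θ₁=-0.546, ω₁=-2.041, θ₂=3.494, ω₂=8.784, θ₃=1.253, ω₃=13.401
apply F[32]=-10.000 → step 33: x=-0.047, v=0.749, θ₁=-0.591, ω₁=-2.406, θ₂=3.652, ω₂=6.976, θ₃=1.522, ω₃=13.490
apply F[33]=-10.000 → step 34: x=-0.034, v=0.546, θ₁=-0.640, ω₁=-2.501, θ₂=3.774, ω₂=5.310, θ₃=1.792, ω₃=13.523
apply F[34]=-10.000 → step 35: x=-0.025, v=0.339, θ₁=-0.690, ω₁=-2.485, θ₂=3.864, ω₂=3.614, θ₃=2.062, ω₃=13.532
apply F[35]=-10.000 → step 36: x=-0.020, v=0.134, θ₁=-0.740, ω₁=-2.466, θ₂=3.919, ω₂=1.857, θ₃=2.333, ω₃=13.535
Max |angle| over trajectory = 3.919 rad = 224.5°.

Answer: 224.5°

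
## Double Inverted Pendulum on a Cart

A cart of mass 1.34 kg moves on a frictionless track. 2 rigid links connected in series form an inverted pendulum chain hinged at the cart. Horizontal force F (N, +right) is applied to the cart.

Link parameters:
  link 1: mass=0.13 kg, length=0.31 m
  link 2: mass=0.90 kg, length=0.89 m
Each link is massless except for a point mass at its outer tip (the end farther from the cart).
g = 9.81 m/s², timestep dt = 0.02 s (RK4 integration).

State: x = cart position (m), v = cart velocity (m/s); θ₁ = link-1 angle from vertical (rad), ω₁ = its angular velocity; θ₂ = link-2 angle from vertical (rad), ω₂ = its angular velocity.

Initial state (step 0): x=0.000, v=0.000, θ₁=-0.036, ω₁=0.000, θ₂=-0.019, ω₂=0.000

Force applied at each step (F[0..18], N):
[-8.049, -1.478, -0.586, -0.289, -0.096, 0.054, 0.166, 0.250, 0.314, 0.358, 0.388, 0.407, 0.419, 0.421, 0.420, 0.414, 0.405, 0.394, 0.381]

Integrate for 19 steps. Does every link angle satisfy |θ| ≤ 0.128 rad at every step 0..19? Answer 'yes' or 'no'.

apply F[0]=-8.049 → step 1: x=-0.001, v=-0.115, θ₁=-0.033, ω₁=0.276, θ₂=-0.019, ω₂=0.029
apply F[1]=-1.478 → step 2: x=-0.004, v=-0.132, θ₁=-0.028, ω₁=0.259, θ₂=-0.018, ω₂=0.050
apply F[2]=-0.586 → step 3: x=-0.006, v=-0.137, θ₁=-0.023, ω₁=0.223, θ₂=-0.017, ω₂=0.064
apply F[3]=-0.289 → step 4: x=-0.009, v=-0.138, θ₁=-0.019, ω₁=0.191, θ₂=-0.015, ω₂=0.073
apply F[4]=-0.096 → step 5: x=-0.012, v=-0.137, θ₁=-0.016, ω₁=0.165, θ₂=-0.014, ω₂=0.078
apply F[5]=+0.054 → step 6: x=-0.015, v=-0.134, θ₁=-0.012, ω₁=0.143, θ₂=-0.012, ω₂=0.079
apply F[6]=+0.166 → step 7: x=-0.017, v=-0.130, θ₁=-0.010, ω₁=0.124, θ₂=-0.011, ω₂=0.079
apply F[7]=+0.250 → step 8: x=-0.020, v=-0.125, θ₁=-0.007, ω₁=0.108, θ₂=-0.009, ω₂=0.076
apply F[8]=+0.314 → step 9: x=-0.022, v=-0.119, θ₁=-0.005, ω₁=0.094, θ₂=-0.008, ω₂=0.073
apply F[9]=+0.358 → step 10: x=-0.024, v=-0.113, θ₁=-0.004, ω₁=0.082, θ₂=-0.006, ω₂=0.069
apply F[10]=+0.388 → step 11: x=-0.027, v=-0.107, θ₁=-0.002, ω₁=0.071, θ₂=-0.005, ω₂=0.064
apply F[11]=+0.407 → step 12: x=-0.029, v=-0.101, θ₁=-0.001, ω₁=0.062, θ₂=-0.004, ω₂=0.060
apply F[12]=+0.419 → step 13: x=-0.031, v=-0.094, θ₁=0.000, ω₁=0.054, θ₂=-0.003, ω₂=0.055
apply F[13]=+0.421 → step 14: x=-0.033, v=-0.088, θ₁=0.001, ω₁=0.047, θ₂=-0.001, ω₂=0.050
apply F[14]=+0.420 → step 15: x=-0.034, v=-0.082, θ₁=0.002, ω₁=0.040, θ₂=-0.001, ω₂=0.045
apply F[15]=+0.414 → step 16: x=-0.036, v=-0.076, θ₁=0.003, ω₁=0.034, θ₂=0.000, ω₂=0.041
apply F[16]=+0.405 → step 17: x=-0.037, v=-0.071, θ₁=0.004, ω₁=0.029, θ₂=0.001, ω₂=0.036
apply F[17]=+0.394 → step 18: x=-0.039, v=-0.066, θ₁=0.004, ω₁=0.025, θ₂=0.002, ω₂=0.032
apply F[18]=+0.381 → step 19: x=-0.040, v=-0.061, θ₁=0.005, ω₁=0.021, θ₂=0.002, ω₂=0.029
Max |angle| over trajectory = 0.036 rad; bound = 0.128 → within bound.

Answer: yes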